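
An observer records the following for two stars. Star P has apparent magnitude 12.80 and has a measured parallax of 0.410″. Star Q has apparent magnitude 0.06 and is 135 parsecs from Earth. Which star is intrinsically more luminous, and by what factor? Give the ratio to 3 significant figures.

Star Q is more luminous, by a factor of 3.82×10^8.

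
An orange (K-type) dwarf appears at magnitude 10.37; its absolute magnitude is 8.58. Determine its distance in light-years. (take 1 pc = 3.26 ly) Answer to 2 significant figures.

d ≈ 74 ly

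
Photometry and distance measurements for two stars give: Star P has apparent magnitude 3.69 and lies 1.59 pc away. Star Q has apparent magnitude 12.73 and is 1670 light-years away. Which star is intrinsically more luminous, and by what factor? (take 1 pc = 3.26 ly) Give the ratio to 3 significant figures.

Star P: M = m − 5 log₁₀ d + 5 = 3.69 − 5·0.2014 + 5 = 7.683
Star Q: d = 1670 ly / 3.26 = 512.3 pc
Star Q: M = m − 5 log₁₀ d + 5 = 12.73 − 5·2.7095 + 5 = 4.183
ΔM = M_P − M_Q = 7.683 − (4.183) = 3.501; smaller M is more luminous → Star Q.
L ratio = 10^(0.4 |ΔM|) = 10^1.400 = 25.13

Star Q is more luminous, by a factor of 25.1.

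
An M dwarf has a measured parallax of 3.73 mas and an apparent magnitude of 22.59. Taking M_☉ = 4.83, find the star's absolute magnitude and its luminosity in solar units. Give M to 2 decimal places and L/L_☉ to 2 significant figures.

M ≈ 15.45; L/L_☉ ≈ 5.7×10^-5

d = 1/p = 1000/3.73 mas = 268.1 pc
M = m − 5 log₁₀ d + 5 = 22.59 − 5·2.4283 + 5 = 15.449
M − M_☉ = 15.449 − 4.83 = 10.619
L/L_☉ = 10^(−0.4 × 10.619) = 5.657×10^-5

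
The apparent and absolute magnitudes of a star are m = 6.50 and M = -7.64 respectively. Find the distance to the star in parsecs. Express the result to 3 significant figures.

μ = m − M = 14.140
m − M = 5 log₁₀ d − 5
log₁₀ d = (m − M)/5 + 1 = 3.8280
d = 10^3.8280 = 6730 pc

d ≈ 6730 pc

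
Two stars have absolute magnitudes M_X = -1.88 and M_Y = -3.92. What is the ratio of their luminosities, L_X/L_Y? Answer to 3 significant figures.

L_X/L_Y ≈ 0.153

ΔM = M_X − M_Y = 2.04
L_X/L_Y = 10^(−0.4 ΔM) = 10^-0.816 = 0.1528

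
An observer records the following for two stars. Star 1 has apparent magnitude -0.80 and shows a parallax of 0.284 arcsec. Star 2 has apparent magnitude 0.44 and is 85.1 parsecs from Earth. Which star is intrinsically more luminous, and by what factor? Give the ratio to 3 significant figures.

Star 2 is more luminous, by a factor of 186.

Star 1: d = 1/p = 1/0.284″ = 3.521 pc
Star 1: M = m − 5 log₁₀ d + 5 = -0.80 − 5·0.5467 + 5 = 1.467
Star 2: M = m − 5 log₁₀ d + 5 = 0.44 − 5·1.9299 + 5 = -4.210
ΔM = M_1 − M_2 = 1.467 − (-4.210) = 5.676; smaller M is more luminous → Star 2.
L ratio = 10^(0.4 |ΔM|) = 10^2.270 = 186.4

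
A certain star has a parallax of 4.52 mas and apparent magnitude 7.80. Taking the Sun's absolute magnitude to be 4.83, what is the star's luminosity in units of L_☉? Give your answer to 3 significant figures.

L/L_☉ ≈ 31.7

d = 1/p = 1000/4.52 mas = 221.2 pc
M = m − 5 log₁₀ d + 5 = 7.80 − 5·2.3449 + 5 = 1.076
M − M_☉ = 1.076 − 4.83 = -3.754
L/L_☉ = 10^(−0.4 × -3.754) = 31.75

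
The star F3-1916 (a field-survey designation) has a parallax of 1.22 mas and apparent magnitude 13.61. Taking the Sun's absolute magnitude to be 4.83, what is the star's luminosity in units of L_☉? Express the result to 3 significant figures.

d = 1/p = 1000/1.22 mas = 819.7 pc
M = m − 5 log₁₀ d + 5 = 13.61 − 5·2.9136 + 5 = 4.042
M − M_☉ = 4.042 − 4.83 = -0.788
L/L_☉ = 10^(−0.4 × -0.788) = 2.067

L/L_☉ ≈ 2.07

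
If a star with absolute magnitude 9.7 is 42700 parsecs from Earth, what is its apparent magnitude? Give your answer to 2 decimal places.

m ≈ 27.85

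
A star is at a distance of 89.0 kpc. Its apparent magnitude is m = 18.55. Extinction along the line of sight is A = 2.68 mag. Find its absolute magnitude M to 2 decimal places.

M ≈ -3.88

d = 89.0 kpc = 89000 pc
5 log₁₀(d/10 pc) = 5 log₁₀(89000) − 5 = 19.747
M = m − 5 log₁₀(d/10) − A = 18.55 − 19.747 − 2.68 = -3.877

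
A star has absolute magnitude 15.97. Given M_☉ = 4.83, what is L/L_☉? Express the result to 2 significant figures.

L/L_☉ ≈ 3.5×10^-5

M − M_☉ = 15.97 − 4.83 = 11.140
L/L_☉ = 10^(−0.4 (M − M_☉)) = 10^-4.456 = 3.499×10^-5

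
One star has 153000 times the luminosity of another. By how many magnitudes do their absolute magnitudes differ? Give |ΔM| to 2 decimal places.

|ΔM| ≈ 12.96

Pogson: ΔM = −2.5 log₁₀(ratio) = −2.5 log₁₀(153000) = −2.5 × 5.1847 = -12.962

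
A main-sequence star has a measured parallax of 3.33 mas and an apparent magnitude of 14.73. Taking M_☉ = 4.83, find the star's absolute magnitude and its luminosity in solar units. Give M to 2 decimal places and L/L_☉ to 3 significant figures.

M ≈ 7.34; L/L_☉ ≈ 0.0989

d = 1/p = 1000/3.33 mas = 300.3 pc
M = m − 5 log₁₀ d + 5 = 14.73 − 5·2.4776 + 5 = 7.342
M − M_☉ = 7.342 − 4.83 = 2.512
L/L_☉ = 10^(−0.4 × 2.512) = 0.09888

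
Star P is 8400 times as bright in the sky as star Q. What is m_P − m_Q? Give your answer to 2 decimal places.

m_P − m_Q ≈ -9.81

Pogson: Δm = −2.5 log₁₀(ratio) = −2.5 log₁₀(8400) = −2.5 × 3.9243 = -9.811
Star P is brighter, so it has the smaller magnitude: the difference is negative.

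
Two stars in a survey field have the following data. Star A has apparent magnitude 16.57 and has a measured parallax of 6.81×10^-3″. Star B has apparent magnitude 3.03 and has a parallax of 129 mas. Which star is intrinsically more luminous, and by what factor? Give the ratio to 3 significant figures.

Star B is more luminous, by a factor of 726.

Star A: d = 1/p = 1/6.81×10^-3″ = 146.8 pc
Star A: M = m − 5 log₁₀ d + 5 = 16.57 − 5·2.1669 + 5 = 10.736
Star B: p = 129 mas = 0.129″ → d = 1/p = 7.752 pc
Star B: M = m − 5 log₁₀ d + 5 = 3.03 − 5·0.8894 + 5 = 3.583
ΔM = M_A − M_B = 10.736 − (3.583) = 7.153; smaller M is more luminous → Star B.
L ratio = 10^(0.4 |ΔM|) = 10^2.861 = 726.3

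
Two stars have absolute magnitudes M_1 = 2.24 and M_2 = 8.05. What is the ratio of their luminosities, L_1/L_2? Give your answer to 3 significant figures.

ΔM = M_1 − M_2 = -5.81
L_1/L_2 = 10^(−0.4 ΔM) = 10^2.324 = 210.9

L_1/L_2 ≈ 211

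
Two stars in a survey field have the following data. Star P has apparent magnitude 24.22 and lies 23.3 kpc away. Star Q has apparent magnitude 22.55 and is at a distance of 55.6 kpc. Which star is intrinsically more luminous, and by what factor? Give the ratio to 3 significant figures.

Star Q is more luminous, by a factor of 26.5.

Star P: d = 23.3 kpc = 23300 pc
Star P: M = m − 5 log₁₀ d + 5 = 24.22 − 5·4.3674 + 5 = 7.383
Star Q: d = 55.6 kpc = 55600 pc
Star Q: M = m − 5 log₁₀ d + 5 = 22.55 − 5·4.7451 + 5 = 3.825
ΔM = M_P − M_Q = 7.383 − (3.825) = 3.559; smaller M is more luminous → Star Q.
L ratio = 10^(0.4 |ΔM|) = 10^1.423 = 26.51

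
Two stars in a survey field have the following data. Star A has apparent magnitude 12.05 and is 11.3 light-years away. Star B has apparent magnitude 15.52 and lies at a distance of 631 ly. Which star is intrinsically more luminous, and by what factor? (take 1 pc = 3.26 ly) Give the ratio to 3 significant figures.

Star B is more luminous, by a factor of 128.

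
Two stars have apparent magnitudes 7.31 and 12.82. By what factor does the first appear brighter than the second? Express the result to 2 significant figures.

Δm = 7.31 − (12.82) = -5.51
Flux ratio = 10^(−0.4 Δm) = 10^(−0.4 × -5.51) = 10^2.204 = 160.0

160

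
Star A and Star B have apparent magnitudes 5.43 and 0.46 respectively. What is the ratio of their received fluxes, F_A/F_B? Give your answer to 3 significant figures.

F_A/F_B ≈ 0.0103

Magnitude difference = 4.97
Flux ratio = 10^(−0.4 Δm) = 10^(−0.4 × 4.97) = 10^-1.988 = 0.01028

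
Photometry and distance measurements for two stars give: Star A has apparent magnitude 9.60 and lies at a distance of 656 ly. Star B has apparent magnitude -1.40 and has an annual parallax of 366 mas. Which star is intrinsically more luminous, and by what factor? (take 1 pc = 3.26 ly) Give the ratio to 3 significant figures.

Star A: d = 656 ly / 3.26 = 201.2 pc
Star A: M = m − 5 log₁₀ d + 5 = 9.60 − 5·2.3037 + 5 = 3.082
Star B: p = 366 mas = 0.366″ → d = 1/p = 2.732 pc
Star B: M = m − 5 log₁₀ d + 5 = -1.40 − 5·0.4365 + 5 = 1.417
ΔM = M_A − M_B = 3.082 − (1.417) = 1.664; smaller M is more luminous → Star B.
L ratio = 10^(0.4 |ΔM|) = 10^0.666 = 4.631

Star B is more luminous, by a factor of 4.63.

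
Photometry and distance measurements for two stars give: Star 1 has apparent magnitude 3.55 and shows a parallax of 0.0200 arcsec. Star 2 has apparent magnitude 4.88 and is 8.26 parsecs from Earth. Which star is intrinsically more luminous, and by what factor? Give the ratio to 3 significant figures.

Star 1: d = 1/p = 1/0.0200″ = 50.00 pc
Star 1: M = m − 5 log₁₀ d + 5 = 3.55 − 5·1.6990 + 5 = 0.055
Star 2: M = m − 5 log₁₀ d + 5 = 4.88 − 5·0.9170 + 5 = 5.295
ΔM = M_1 − M_2 = 0.055 − (5.295) = -5.240; smaller M is more luminous → Star 1.
L ratio = 10^(0.4 |ΔM|) = 10^2.096 = 124.7

Star 1 is more luminous, by a factor of 125.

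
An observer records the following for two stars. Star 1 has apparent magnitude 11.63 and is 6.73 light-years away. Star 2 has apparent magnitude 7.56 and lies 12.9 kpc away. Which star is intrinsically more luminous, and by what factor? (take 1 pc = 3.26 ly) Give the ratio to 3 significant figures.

Star 1: d = 6.73 ly / 3.26 = 2.064 pc
Star 1: M = m − 5 log₁₀ d + 5 = 11.63 − 5·0.3148 + 5 = 15.056
Star 2: d = 12.9 kpc = 12900 pc
Star 2: M = m − 5 log₁₀ d + 5 = 7.56 − 5·4.1106 + 5 = -7.993
ΔM = M_1 − M_2 = 15.056 − (-7.993) = 23.049; smaller M is more luminous → Star 2.
L ratio = 10^(0.4 |ΔM|) = 10^9.220 = 1.658×10^9

Star 2 is more luminous, by a factor of 1.66×10^9.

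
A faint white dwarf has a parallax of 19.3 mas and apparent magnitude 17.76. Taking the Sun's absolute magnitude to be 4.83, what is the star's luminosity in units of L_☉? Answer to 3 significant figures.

d = 1/p = 1000/19.3 mas = 51.81 pc
M = m − 5 log₁₀ d + 5 = 17.76 − 5·1.7144 + 5 = 14.188
M − M_☉ = 14.188 − 4.83 = 9.358
L/L_☉ = 10^(−0.4 × 9.358) = 1.807×10^-4

L/L_☉ ≈ 1.81×10^-4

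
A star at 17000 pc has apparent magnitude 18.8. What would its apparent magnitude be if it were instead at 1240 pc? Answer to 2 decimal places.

Flux ∝ 1/d², so Δm = 5 log₁₀(d₂/d₁) = 5 log₁₀(1240/17000) = -5.685
m₂ = m₁ + Δm = 18.8 + (-5.685) = 13.115

m ≈ 13.11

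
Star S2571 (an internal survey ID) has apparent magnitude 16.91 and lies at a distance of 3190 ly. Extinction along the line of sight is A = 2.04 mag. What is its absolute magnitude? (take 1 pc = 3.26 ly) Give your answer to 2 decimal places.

M ≈ 4.92

d = 3190 ly / 3.26 = 978.5 pc
5 log₁₀(d/10 pc) = 5 log₁₀(978.5) − 5 = 9.953
M = m − 5 log₁₀(d/10) − A = 16.91 − 9.953 − 2.04 = 4.917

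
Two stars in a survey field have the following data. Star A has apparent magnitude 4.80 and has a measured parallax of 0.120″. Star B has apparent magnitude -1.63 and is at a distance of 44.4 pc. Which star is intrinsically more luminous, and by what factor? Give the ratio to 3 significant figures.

Star B is more luminous, by a factor of 10600.

Star A: d = 1/p = 1/0.120″ = 8.333 pc
Star A: M = m − 5 log₁₀ d + 5 = 4.80 − 5·0.9208 + 5 = 5.196
Star B: M = m − 5 log₁₀ d + 5 = -1.63 − 5·1.6474 + 5 = -4.867
ΔM = M_A − M_B = 5.196 − (-4.867) = 10.063; smaller M is more luminous → Star B.
L ratio = 10^(0.4 |ΔM|) = 10^4.025 = 10600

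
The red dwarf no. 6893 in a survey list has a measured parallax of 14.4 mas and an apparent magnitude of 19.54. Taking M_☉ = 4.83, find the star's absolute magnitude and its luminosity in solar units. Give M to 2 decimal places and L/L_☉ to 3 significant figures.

M ≈ 15.33; L/L_☉ ≈ 6.30×10^-5

d = 1/p = 1000/14.4 mas = 69.44 pc
M = m − 5 log₁₀ d + 5 = 19.54 − 5·1.8416 + 5 = 15.332
M − M_☉ = 15.332 − 4.83 = 10.502
L/L_☉ = 10^(−0.4 × 10.502) = 6.299×10^-5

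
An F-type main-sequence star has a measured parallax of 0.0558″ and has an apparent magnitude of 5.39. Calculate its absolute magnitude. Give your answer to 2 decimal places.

M ≈ 4.12

d = 1/p = 1/0.0558″ = 17.92 pc
5 log₁₀(d/10 pc) = 5 log₁₀(17.92) − 5 = 1.267
M = m − 5 log₁₀(d/10) = 5.39 − 1.267 = 4.123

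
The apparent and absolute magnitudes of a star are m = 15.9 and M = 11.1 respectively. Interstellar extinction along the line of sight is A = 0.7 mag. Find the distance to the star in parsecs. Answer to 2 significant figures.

d ≈ 66 pc

m − M = 5 log₁₀(d/10 pc) + A  ⇒  15.9 − (11.1) − 0.7 = 5 log₁₀(d/10)
4.100 = 5 log₁₀(d/10)
log₁₀ d = (m − M − A)/5 + 1 = 1.8200
d = 10^1.8200 = 66.07 pc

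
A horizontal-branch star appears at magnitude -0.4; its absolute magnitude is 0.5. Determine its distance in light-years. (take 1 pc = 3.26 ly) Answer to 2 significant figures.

d ≈ 22 ly

Distance modulus: m − M = -0.4 − (0.5) = -0.900
m − M = 5 log₁₀ d − 5
log₁₀ d = (m − M)/5 + 1 = 0.8200
d = 10^0.8200 = 6.607 pc
= 21.54 ly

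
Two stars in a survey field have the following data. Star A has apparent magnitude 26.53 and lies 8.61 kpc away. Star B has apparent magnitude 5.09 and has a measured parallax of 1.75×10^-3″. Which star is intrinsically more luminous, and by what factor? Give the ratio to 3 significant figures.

Star B is more luminous, by a factor of 1.66×10^6.

Star A: d = 8.61 kpc = 8610 pc
Star A: M = m − 5 log₁₀ d + 5 = 26.53 − 5·3.9350 + 5 = 11.855
Star B: d = 1/p = 1/1.75×10^-3″ = 571.4 pc
Star B: M = m − 5 log₁₀ d + 5 = 5.09 − 5·2.7570 + 5 = -3.695
ΔM = M_A − M_B = 11.855 − (-3.695) = 15.550; smaller M is more luminous → Star B.
L ratio = 10^(0.4 |ΔM|) = 10^6.220 = 1.659×10^6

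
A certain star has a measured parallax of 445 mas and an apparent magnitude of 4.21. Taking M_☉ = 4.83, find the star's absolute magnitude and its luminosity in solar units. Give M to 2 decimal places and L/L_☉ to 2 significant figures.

M ≈ 7.45; L/L_☉ ≈ 0.089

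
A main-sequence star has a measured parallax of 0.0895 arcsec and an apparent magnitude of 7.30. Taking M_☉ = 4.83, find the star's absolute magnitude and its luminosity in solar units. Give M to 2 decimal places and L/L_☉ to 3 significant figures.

d = 1/p = 1/0.0895″ = 11.17 pc
M = m − 5 log₁₀ d + 5 = 7.30 − 5·1.0482 + 5 = 7.059
M − M_☉ = 7.059 − 4.83 = 2.229
L/L_☉ = 10^(−0.4 × 2.229) = 0.1283

M ≈ 7.06; L/L_☉ ≈ 0.128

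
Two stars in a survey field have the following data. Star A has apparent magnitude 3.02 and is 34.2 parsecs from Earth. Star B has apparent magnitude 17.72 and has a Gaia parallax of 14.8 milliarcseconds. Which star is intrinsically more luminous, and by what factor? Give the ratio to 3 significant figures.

Star A: M = m − 5 log₁₀ d + 5 = 3.02 − 5·1.5340 + 5 = 0.350
Star B: p = 14.8 mas = 0.0148″ → d = 1/p = 67.57 pc
Star B: M = m − 5 log₁₀ d + 5 = 17.72 − 5·1.8297 + 5 = 13.571
ΔM = M_A − M_B = 0.350 − (13.571) = -13.221; smaller M is more luminous → Star A.
L ratio = 10^(0.4 |ΔM|) = 10^5.289 = 194300

Star A is more luminous, by a factor of 194000.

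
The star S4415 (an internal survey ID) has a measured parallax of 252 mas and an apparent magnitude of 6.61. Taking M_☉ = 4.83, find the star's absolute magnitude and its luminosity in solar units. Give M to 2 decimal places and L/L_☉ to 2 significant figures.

M ≈ 8.62; L/L_☉ ≈ 0.031

d = 1/p = 1000/252 mas = 3.968 pc
M = m − 5 log₁₀ d + 5 = 6.61 − 5·0.5986 + 5 = 8.617
M − M_☉ = 8.617 − 4.83 = 3.787
L/L_☉ = 10^(−0.4 × 3.787) = 0.03056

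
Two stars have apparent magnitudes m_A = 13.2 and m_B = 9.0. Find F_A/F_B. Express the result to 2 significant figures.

F_A/F_B ≈ 0.021

Magnitude difference = 4.2
Flux ratio = 10^(−0.4 Δm) = 10^(−0.4 × 4.2) = 10^-1.680 = 0.02089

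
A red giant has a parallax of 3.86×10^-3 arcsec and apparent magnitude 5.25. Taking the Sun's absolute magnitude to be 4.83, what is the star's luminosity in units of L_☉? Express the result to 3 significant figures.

L/L_☉ ≈ 456

d = 1/p = 1/3.86×10^-3″ = 259.1 pc
M = m − 5 log₁₀ d + 5 = 5.25 − 5·2.4134 + 5 = -1.817
M − M_☉ = -1.817 − 4.83 = -6.647
L/L_☉ = 10^(−0.4 × -6.647) = 455.9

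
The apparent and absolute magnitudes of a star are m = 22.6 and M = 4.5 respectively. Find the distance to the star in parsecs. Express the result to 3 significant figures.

d ≈ 41700 pc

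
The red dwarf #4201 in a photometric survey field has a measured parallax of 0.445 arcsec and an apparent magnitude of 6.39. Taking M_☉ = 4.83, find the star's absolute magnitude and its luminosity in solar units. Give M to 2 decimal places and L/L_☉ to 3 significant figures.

d = 1/p = 1/0.445″ = 2.247 pc
M = m − 5 log₁₀ d + 5 = 6.39 − 5·0.3516 + 5 = 9.632
M − M_☉ = 9.632 − 4.83 = 4.802
L/L_☉ = 10^(−0.4 × 4.802) = 0.01200

M ≈ 9.63; L/L_☉ ≈ 0.0120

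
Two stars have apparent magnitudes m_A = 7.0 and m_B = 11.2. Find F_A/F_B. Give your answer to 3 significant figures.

F_A/F_B ≈ 47.9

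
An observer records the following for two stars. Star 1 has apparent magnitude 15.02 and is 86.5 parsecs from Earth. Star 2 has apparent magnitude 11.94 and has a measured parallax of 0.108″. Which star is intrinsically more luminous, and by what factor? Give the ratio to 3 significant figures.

Star 1 is more luminous, by a factor of 5.12.

Star 1: M = m − 5 log₁₀ d + 5 = 15.02 − 5·1.9370 + 5 = 10.335
Star 2: d = 1/p = 1/0.108″ = 9.259 pc
Star 2: M = m − 5 log₁₀ d + 5 = 11.94 − 5·0.9666 + 5 = 12.107
ΔM = M_1 − M_2 = 10.335 − (12.107) = -1.772; smaller M is more luminous → Star 1.
L ratio = 10^(0.4 |ΔM|) = 10^0.709 = 5.115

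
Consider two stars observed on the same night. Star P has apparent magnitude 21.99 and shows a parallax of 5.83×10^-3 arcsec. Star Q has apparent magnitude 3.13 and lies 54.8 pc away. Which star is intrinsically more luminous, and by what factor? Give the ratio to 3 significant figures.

Star P: d = 1/p = 1/5.83×10^-3″ = 171.5 pc
Star P: M = m − 5 log₁₀ d + 5 = 21.99 − 5·2.2343 + 5 = 15.818
Star Q: M = m − 5 log₁₀ d + 5 = 3.13 − 5·1.7388 + 5 = -0.564
ΔM = M_P − M_Q = 15.818 − (-0.564) = 16.382; smaller M is more luminous → Star Q.
L ratio = 10^(0.4 |ΔM|) = 10^6.553 = 3.572×10^6

Star Q is more luminous, by a factor of 3.57×10^6.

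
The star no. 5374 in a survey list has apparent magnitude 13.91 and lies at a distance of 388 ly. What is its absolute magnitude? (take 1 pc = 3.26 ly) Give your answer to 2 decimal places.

d = 388 ly / 3.26 = 119.0 pc
5 log₁₀(d/10 pc) = 5 log₁₀(119.0) − 5 = 5.378
M = m − 5 log₁₀(d/10) = 13.91 − 5.378 = 8.532

M ≈ 8.53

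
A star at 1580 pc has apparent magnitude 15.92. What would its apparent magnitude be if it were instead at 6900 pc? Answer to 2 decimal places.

m ≈ 19.12

Flux ∝ 1/d², so Δm = 5 log₁₀(d₂/d₁) = 5 log₁₀(6900/1580) = 3.201
m₂ = m₁ + Δm = 15.92 + (3.201) = 19.121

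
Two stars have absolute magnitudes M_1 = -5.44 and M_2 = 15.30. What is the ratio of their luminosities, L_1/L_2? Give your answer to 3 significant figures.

L_1/L_2 ≈ 1.98×10^8

ΔM = M_1 − M_2 = -20.74
L_1/L_2 = 10^(−0.4 ΔM) = 10^8.296 = 1.977×10^8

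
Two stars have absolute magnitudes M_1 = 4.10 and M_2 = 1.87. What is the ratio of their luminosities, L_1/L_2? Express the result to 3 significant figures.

ΔM = M_1 − M_2 = 2.23
L_1/L_2 = 10^(−0.4 ΔM) = 10^-0.892 = 0.1282

L_1/L_2 ≈ 0.128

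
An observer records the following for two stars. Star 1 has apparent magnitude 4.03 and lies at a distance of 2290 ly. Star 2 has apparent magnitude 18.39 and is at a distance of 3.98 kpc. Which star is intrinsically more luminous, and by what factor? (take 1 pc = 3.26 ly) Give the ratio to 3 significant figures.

Star 1 is more luminous, by a factor of 17300.

Star 1: d = 2290 ly / 3.26 = 702.5 pc
Star 1: M = m − 5 log₁₀ d + 5 = 4.03 − 5·2.8466 + 5 = -5.203
Star 2: d = 3.98 kpc = 3980 pc
Star 2: M = m − 5 log₁₀ d + 5 = 18.39 − 5·3.5999 + 5 = 5.391
ΔM = M_1 − M_2 = -5.203 − (5.391) = -10.594; smaller M is more luminous → Star 1.
L ratio = 10^(0.4 |ΔM|) = 10^4.237 = 17280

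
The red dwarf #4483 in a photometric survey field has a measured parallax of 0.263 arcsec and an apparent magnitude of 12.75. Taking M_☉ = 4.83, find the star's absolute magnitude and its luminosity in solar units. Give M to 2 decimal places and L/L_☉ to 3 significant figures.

M ≈ 14.85; L/L_☉ ≈ 9.82×10^-5

d = 1/p = 1/0.263″ = 3.802 pc
M = m − 5 log₁₀ d + 5 = 12.75 − 5·0.5800 + 5 = 14.850
M − M_☉ = 14.850 − 4.83 = 10.020
L/L_☉ = 10^(−0.4 × 10.020) = 9.819×10^-5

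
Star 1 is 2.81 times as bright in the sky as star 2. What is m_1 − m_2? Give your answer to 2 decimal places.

m_1 − m_2 ≈ -1.12

Pogson: Δm = −2.5 log₁₀(ratio) = −2.5 log₁₀(2.81) = −2.5 × 0.4487 = -1.122
Star 1 is brighter, so it has the smaller magnitude: the difference is negative.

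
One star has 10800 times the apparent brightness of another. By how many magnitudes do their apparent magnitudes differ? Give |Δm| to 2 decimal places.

Pogson: Δm = −2.5 log₁₀(ratio) = −2.5 log₁₀(10800) = −2.5 × 4.0334 = -10.084

|Δm| ≈ 10.08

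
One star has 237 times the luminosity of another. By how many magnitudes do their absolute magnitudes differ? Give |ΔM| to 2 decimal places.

|ΔM| ≈ 5.94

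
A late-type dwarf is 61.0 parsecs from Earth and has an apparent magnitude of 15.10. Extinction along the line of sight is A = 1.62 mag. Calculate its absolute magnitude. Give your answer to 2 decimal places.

5 log₁₀(d/10 pc) = 5 log₁₀(61.00) − 5 = 3.927
M = m − 5 log₁₀(d/10) − A = 15.10 − 3.927 − 1.62 = 9.553

M ≈ 9.55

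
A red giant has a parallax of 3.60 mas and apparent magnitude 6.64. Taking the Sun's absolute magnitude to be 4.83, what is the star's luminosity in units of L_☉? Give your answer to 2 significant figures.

L/L_☉ ≈ 150

d = 1/p = 1000/3.60 mas = 277.8 pc
M = m − 5 log₁₀ d + 5 = 6.64 − 5·2.4437 + 5 = -0.578
M − M_☉ = -0.578 − 4.83 = -5.408
L/L_☉ = 10^(−0.4 × -5.408) = 145.7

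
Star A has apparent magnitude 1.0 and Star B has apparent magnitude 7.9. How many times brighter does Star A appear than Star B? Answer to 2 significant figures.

580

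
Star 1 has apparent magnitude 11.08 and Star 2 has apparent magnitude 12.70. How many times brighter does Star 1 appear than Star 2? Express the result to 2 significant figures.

4.4

Magnitude difference = -1.62
Flux ratio = 10^(−0.4 Δm) = 10^(−0.4 × -1.62) = 10^0.648 = 4.446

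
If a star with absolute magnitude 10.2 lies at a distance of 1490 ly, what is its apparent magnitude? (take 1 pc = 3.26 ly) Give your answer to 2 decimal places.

m ≈ 18.50

d = 1490 ly / 3.26 = 457.1 pc
m = M + 5 log₁₀ d − 5 = 10.2 + 5·2.6600 − 5 = 18.500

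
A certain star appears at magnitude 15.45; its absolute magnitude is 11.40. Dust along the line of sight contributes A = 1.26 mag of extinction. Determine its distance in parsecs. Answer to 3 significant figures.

d ≈ 36.1 pc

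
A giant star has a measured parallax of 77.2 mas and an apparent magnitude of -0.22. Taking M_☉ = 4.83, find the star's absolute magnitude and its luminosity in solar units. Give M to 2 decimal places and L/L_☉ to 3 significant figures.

d = 1/p = 1000/77.2 mas = 12.95 pc
M = m − 5 log₁₀ d + 5 = -0.22 − 5·1.1124 + 5 = -0.782
M − M_☉ = -0.782 − 4.83 = -5.612
L/L_☉ = 10^(−0.4 × -5.612) = 175.7

M ≈ -0.78; L/L_☉ ≈ 176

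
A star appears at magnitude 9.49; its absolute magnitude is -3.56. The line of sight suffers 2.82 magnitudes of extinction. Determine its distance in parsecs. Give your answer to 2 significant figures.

d ≈ 1100 pc

m − M = 5 log₁₀(d/10 pc) + A  ⇒  9.49 − (-3.56) − 2.82 = 5 log₁₀(d/10)
10.230 = 5 log₁₀(d/10)
log₁₀ d = (m − M − A)/5 + 1 = 3.0460
d = 10^3.0460 = 1112 pc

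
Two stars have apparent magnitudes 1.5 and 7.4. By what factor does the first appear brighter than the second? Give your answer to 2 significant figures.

230

Δm = 1.5 − (7.4) = -5.9
Flux ratio = 10^(−0.4 Δm) = 10^(−0.4 × -5.9) = 10^2.360 = 229.1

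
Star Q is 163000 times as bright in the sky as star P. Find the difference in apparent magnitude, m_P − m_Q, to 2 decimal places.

m_P − m_Q ≈ 13.03

Pogson: Δm = −2.5 log₁₀(ratio) = −2.5 log₁₀(163000) = −2.5 × 5.2122 = -13.030
Star Q is brighter so has the smaller magnitude: m_P − m_Q is positive.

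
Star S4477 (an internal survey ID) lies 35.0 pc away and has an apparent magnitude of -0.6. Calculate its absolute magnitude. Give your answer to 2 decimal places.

5 log₁₀(d/10 pc) = 5 log₁₀(35.00) − 5 = 2.720
M = m − 5 log₁₀(d/10) = -0.6 − 2.720 = -3.320

M ≈ -3.32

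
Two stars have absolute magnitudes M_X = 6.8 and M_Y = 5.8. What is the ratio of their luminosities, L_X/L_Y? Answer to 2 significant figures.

L_X/L_Y ≈ 0.40

ΔM = M_X − M_Y = 1.0
L_X/L_Y = 10^(−0.4 ΔM) = 10^-0.400 = 0.3981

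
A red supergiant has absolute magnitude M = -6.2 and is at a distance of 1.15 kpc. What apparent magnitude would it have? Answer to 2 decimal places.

d = 1.15 kpc = 1150 pc
m = M + 5 log₁₀ d − 5 = -6.2 + 5·3.0607 − 5 = 4.103

m ≈ 4.10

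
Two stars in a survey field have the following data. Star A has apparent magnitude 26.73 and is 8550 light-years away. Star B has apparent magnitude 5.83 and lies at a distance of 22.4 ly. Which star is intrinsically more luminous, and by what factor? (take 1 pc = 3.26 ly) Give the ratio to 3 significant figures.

Star B is more luminous, by a factor of 1570.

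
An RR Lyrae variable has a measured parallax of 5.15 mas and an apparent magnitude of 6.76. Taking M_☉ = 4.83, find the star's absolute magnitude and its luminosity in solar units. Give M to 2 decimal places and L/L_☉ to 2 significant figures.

d = 1/p = 1000/5.15 mas = 194.2 pc
M = m − 5 log₁₀ d + 5 = 6.76 − 5·2.2882 + 5 = 0.319
M − M_☉ = 0.319 − 4.83 = -4.511
L/L_☉ = 10^(−0.4 × -4.511) = 63.74

M ≈ 0.32; L/L_☉ ≈ 64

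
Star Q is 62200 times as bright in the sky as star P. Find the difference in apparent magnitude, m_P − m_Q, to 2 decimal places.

m_P − m_Q ≈ 11.98

Pogson: Δm = −2.5 log₁₀(ratio) = −2.5 log₁₀(62200) = −2.5 × 4.7938 = -11.984
Star Q is brighter so has the smaller magnitude: m_P − m_Q is positive.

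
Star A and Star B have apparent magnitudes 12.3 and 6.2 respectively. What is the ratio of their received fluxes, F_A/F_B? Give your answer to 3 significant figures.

F_A/F_B ≈ 3.63×10^-3

Magnitude difference = 6.1
Flux ratio = 10^(−0.4 Δm) = 10^(−0.4 × 6.1) = 10^-2.440 = 3.631×10^-3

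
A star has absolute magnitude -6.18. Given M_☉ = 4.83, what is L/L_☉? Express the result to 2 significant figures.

L/L_☉ ≈ 25000

M − M_☉ = -6.18 − 4.83 = -11.010
L/L_☉ = 10^(−0.4 (M − M_☉)) = 10^4.404 = 25350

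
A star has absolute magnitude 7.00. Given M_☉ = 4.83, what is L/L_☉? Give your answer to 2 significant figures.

L/L_☉ ≈ 0.14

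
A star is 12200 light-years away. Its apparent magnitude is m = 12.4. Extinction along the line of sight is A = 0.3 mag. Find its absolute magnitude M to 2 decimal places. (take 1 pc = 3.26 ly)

M ≈ -0.77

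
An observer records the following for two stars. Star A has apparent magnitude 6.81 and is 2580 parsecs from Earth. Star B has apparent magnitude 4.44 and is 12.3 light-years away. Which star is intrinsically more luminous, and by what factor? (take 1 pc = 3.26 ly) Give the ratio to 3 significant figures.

Star A is more luminous, by a factor of 52700.

Star A: M = m − 5 log₁₀ d + 5 = 6.81 − 5·3.4116 + 5 = -5.248
Star B: d = 12.3 ly / 3.26 = 3.773 pc
Star B: M = m − 5 log₁₀ d + 5 = 4.44 − 5·0.5767 + 5 = 6.557
ΔM = M_A − M_B = -5.248 − (6.557) = -11.805; smaller M is more luminous → Star A.
L ratio = 10^(0.4 |ΔM|) = 10^4.722 = 52710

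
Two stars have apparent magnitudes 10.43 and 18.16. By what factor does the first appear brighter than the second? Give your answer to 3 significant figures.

1240

Magnitude difference = -7.73
Flux ratio = 10^(−0.4 Δm) = 10^(−0.4 × -7.73) = 10^3.092 = 1236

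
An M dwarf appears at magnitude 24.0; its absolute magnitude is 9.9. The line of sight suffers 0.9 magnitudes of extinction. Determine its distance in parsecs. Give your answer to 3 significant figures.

m − M = 5 log₁₀(d/10 pc) + A  ⇒  24.0 − (9.9) − 0.9 = 5 log₁₀(d/10)
13.200 = 5 log₁₀(d/10)
log₁₀ d = (m − M − A)/5 + 1 = 3.6400
d = 10^3.6400 = 4365 pc

d ≈ 4370 pc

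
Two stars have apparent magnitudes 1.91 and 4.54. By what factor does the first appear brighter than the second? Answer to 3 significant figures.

Magnitude difference = -2.63
Flux ratio = 10^(−0.4 Δm) = 10^(−0.4 × -2.63) = 10^1.052 = 11.27

11.3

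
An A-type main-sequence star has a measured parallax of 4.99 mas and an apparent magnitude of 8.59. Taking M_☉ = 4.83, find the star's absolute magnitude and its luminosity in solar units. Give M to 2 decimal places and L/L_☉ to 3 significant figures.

M ≈ 2.08; L/L_☉ ≈ 12.6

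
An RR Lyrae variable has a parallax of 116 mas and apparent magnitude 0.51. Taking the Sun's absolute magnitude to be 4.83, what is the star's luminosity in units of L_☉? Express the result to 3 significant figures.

d = 1/p = 1000/116 mas = 8.621 pc
M = m − 5 log₁₀ d + 5 = 0.51 − 5·0.9355 + 5 = 0.832
M − M_☉ = 0.832 − 4.83 = -3.998
L/L_☉ = 10^(−0.4 × -3.998) = 39.73

L/L_☉ ≈ 39.7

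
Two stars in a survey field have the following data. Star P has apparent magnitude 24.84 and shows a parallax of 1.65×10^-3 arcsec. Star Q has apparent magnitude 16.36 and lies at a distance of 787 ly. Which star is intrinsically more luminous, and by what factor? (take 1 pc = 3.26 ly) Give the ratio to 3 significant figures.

Star Q is more luminous, by a factor of 391.

Star P: d = 1/p = 1/1.65×10^-3″ = 606.1 pc
Star P: M = m − 5 log₁₀ d + 5 = 24.84 − 5·2.7825 + 5 = 15.927
Star Q: d = 787 ly / 3.26 = 241.4 pc
Star Q: M = m − 5 log₁₀ d + 5 = 16.36 − 5·2.3828 + 5 = 9.446
ΔM = M_P − M_Q = 15.927 − (9.446) = 6.481; smaller M is more luminous → Star Q.
L ratio = 10^(0.4 |ΔM|) = 10^2.592 = 391.3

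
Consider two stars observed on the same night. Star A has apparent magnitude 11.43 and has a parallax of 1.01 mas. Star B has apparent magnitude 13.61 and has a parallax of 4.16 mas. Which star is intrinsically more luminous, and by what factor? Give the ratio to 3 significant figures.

Star A: p = 1.01 mas = 1.01×10^-3″ → d = 1/p = 990.1 pc
Star A: M = m − 5 log₁₀ d + 5 = 11.43 − 5·2.9957 + 5 = 1.452
Star B: p = 4.16 mas = 4.16×10^-3″ → d = 1/p = 240.4 pc
Star B: M = m − 5 log₁₀ d + 5 = 13.61 − 5·2.3809 + 5 = 6.705
ΔM = M_A − M_B = 1.452 − (6.705) = -5.254; smaller M is more luminous → Star A.
L ratio = 10^(0.4 |ΔM|) = 10^2.102 = 126.3

Star A is more luminous, by a factor of 126.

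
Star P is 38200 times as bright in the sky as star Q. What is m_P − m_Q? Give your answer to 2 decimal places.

Pogson: Δm = −2.5 log₁₀(ratio) = −2.5 log₁₀(38200) = −2.5 × 4.5821 = -11.455
Star P is brighter, so it has the smaller magnitude: the difference is negative.

m_P − m_Q ≈ -11.46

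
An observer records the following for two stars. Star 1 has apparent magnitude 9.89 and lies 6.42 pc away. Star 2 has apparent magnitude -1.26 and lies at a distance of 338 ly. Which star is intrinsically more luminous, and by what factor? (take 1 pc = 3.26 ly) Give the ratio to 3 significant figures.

Star 1: M = m − 5 log₁₀ d + 5 = 9.89 − 5·0.8075 + 5 = 10.852
Star 2: d = 338 ly / 3.26 = 103.7 pc
Star 2: M = m − 5 log₁₀ d + 5 = -1.26 − 5·2.0157 + 5 = -6.338
ΔM = M_1 − M_2 = 10.852 − (-6.338) = 17.191; smaller M is more luminous → Star 2.
L ratio = 10^(0.4 |ΔM|) = 10^6.876 = 7.522×10^6

Star 2 is more luminous, by a factor of 7.52×10^6.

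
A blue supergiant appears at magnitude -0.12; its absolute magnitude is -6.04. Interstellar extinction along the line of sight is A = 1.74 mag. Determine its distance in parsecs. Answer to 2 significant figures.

d ≈ 69 pc

m − M = 5 log₁₀(d/10 pc) + A  ⇒  -0.12 − (-6.04) − 1.74 = 5 log₁₀(d/10)
4.180 = 5 log₁₀(d/10)
log₁₀ d = (m − M − A)/5 + 1 = 1.8360
d = 10^1.8360 = 68.55 pc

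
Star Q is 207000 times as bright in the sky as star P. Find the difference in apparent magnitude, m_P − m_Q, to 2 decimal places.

Pogson: Δm = −2.5 log₁₀(ratio) = −2.5 log₁₀(207000) = −2.5 × 5.3160 = -13.290
Star Q is brighter so has the smaller magnitude: m_P − m_Q is positive.

m_P − m_Q ≈ 13.29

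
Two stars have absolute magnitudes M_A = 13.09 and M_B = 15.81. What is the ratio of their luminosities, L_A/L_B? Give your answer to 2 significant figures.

ΔM = M_A − M_B = -2.72
L_A/L_B = 10^(−0.4 ΔM) = 10^1.088 = 12.25

L_A/L_B ≈ 12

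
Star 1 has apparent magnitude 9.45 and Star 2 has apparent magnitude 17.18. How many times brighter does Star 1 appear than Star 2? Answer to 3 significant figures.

Magnitude difference = -7.73
Flux ratio = 10^(−0.4 Δm) = 10^(−0.4 × -7.73) = 10^3.092 = 1236

1240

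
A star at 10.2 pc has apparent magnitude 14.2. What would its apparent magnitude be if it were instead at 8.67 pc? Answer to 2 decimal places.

m ≈ 13.85

Flux ∝ 1/d², so Δm = 5 log₁₀(d₂/d₁) = 5 log₁₀(8.67/10.2) = -0.353
m₂ = m₁ + Δm = 14.2 + (-0.353) = 13.847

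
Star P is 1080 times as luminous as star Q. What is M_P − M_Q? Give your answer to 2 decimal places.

Pogson: ΔM = −2.5 log₁₀(ratio) = −2.5 log₁₀(1080) = −2.5 × 3.0334 = -7.584
Star P is brighter, so it has the smaller magnitude: the difference is negative.

M_P − M_Q ≈ -7.58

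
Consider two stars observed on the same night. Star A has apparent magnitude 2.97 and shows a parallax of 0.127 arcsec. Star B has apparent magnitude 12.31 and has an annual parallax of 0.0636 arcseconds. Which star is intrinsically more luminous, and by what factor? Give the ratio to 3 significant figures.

Star A: d = 1/p = 1/0.127″ = 7.874 pc
Star A: M = m − 5 log₁₀ d + 5 = 2.97 − 5·0.8962 + 5 = 3.489
Star B: d = 1/p = 1/0.0636″ = 15.72 pc
Star B: M = m − 5 log₁₀ d + 5 = 12.31 − 5·1.1965 + 5 = 11.327
ΔM = M_A − M_B = 3.489 − (11.327) = -7.838; smaller M is more luminous → Star A.
L ratio = 10^(0.4 |ΔM|) = 10^3.135 = 1366

Star A is more luminous, by a factor of 1370.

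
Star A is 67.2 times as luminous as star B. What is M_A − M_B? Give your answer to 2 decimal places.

M_A − M_B ≈ -4.57

Pogson: ΔM = −2.5 log₁₀(ratio) = −2.5 log₁₀(67.2) = −2.5 × 1.8274 = -4.568
Star A is brighter, so it has the smaller magnitude: the difference is negative.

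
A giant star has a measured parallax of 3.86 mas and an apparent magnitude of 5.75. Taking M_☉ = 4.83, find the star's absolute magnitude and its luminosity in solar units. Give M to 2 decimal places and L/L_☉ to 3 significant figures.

d = 1/p = 1000/3.86 mas = 259.1 pc
M = m − 5 log₁₀ d + 5 = 5.75 − 5·2.4134 + 5 = -1.317
M − M_☉ = -1.317 − 4.83 = -6.147
L/L_☉ = 10^(−0.4 × -6.147) = 287.6

M ≈ -1.32; L/L_☉ ≈ 288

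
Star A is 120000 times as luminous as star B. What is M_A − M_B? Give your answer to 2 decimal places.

M_A − M_B ≈ -12.70

Pogson: ΔM = −2.5 log₁₀(ratio) = −2.5 log₁₀(120000) = −2.5 × 5.0792 = -12.698
Star A is brighter, so it has the smaller magnitude: the difference is negative.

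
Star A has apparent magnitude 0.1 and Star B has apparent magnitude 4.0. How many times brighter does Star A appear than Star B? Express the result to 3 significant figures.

36.3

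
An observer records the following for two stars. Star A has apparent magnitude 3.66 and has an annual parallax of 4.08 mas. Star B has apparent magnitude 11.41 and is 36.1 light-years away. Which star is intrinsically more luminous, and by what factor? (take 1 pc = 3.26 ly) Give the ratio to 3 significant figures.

Star A: p = 4.08 mas = 4.08×10^-3″ → d = 1/p = 245.1 pc
Star A: M = m − 5 log₁₀ d + 5 = 3.66 − 5·2.3893 + 5 = -3.287
Star B: d = 36.1 ly / 3.26 = 11.07 pc
Star B: M = m − 5 log₁₀ d + 5 = 11.41 − 5·1.0443 + 5 = 11.189
ΔM = M_A − M_B = -3.287 − (11.189) = -14.475; smaller M is more luminous → Star A.
L ratio = 10^(0.4 |ΔM|) = 10^5.790 = 616700

Star A is more luminous, by a factor of 617000.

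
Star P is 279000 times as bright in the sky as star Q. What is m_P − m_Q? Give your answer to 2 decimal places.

Pogson: Δm = −2.5 log₁₀(ratio) = −2.5 log₁₀(279000) = −2.5 × 5.4456 = -13.614
Star P is brighter, so it has the smaller magnitude: the difference is negative.

m_P − m_Q ≈ -13.61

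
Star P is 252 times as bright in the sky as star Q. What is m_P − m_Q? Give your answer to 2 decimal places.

Pogson: Δm = −2.5 log₁₀(ratio) = −2.5 log₁₀(252) = −2.5 × 2.4014 = -6.004
Star P is brighter, so it has the smaller magnitude: the difference is negative.

m_P − m_Q ≈ -6.00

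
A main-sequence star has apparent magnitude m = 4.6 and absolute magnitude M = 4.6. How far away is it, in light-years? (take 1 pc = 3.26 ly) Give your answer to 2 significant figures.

d ≈ 33 ly

Distance modulus: m − M = 4.6 − (4.6) = 0.000
m − M = 5 log₁₀ d − 5
log₁₀ d = (m − M)/5 + 1 = 1.0000
d = 10^1.0000 = 10.00 pc
= 32.60 ly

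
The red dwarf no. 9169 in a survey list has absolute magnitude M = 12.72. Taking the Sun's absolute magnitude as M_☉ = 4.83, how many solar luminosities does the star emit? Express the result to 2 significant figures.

L/L_☉ ≈ 7.0×10^-4

M − M_☉ = 12.72 − 4.83 = 7.890
L/L_☉ = 10^(−0.4 (M − M_☉)) = 10^-3.156 = 6.982×10^-4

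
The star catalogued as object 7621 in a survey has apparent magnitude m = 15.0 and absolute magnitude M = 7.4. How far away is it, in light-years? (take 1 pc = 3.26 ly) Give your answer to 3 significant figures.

d ≈ 1080 ly

Distance modulus: m − M = 15.0 − (7.4) = 7.600
m − M = 5 log₁₀ d − 5
log₁₀ d = (m − M)/5 + 1 = 2.5200
d = 10^2.5200 = 331.1 pc
= 1079 ly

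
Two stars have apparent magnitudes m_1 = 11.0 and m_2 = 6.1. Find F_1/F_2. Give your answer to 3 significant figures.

F_1/F_2 ≈ 0.0110

Δm = 11.0 − (6.1) = 4.9
Flux ratio = 10^(−0.4 Δm) = 10^(−0.4 × 4.9) = 10^-1.960 = 0.01096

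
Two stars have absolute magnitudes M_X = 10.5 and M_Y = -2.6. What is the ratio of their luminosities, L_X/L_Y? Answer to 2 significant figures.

L_X/L_Y ≈ 5.8×10^-6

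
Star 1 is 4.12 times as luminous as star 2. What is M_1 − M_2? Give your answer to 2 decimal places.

Pogson: ΔM = −2.5 log₁₀(ratio) = −2.5 log₁₀(4.12) = −2.5 × 0.6149 = -1.537
Star 1 is brighter, so it has the smaller magnitude: the difference is negative.

M_1 − M_2 ≈ -1.54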